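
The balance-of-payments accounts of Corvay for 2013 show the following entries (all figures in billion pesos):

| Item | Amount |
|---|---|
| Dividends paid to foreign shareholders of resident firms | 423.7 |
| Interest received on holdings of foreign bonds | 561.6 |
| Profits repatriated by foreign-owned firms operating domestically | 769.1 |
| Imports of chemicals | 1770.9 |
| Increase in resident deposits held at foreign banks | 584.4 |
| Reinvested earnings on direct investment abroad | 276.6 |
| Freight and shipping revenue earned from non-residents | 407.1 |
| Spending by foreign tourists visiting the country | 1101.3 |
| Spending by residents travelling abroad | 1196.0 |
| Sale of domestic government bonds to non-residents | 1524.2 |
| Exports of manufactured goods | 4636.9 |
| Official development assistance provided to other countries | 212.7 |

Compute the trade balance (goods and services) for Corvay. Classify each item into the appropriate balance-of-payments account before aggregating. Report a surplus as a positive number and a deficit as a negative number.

Goods: 4636.9 - 1770.9 = 2866.0
Services: 1101.3 + 407.1 - 1196.0 = 312.4
Trade balance = 2866.0 + 312.4 = 3178.4
(Excluded from the trade balance — primary income: dividends paid to foreign shareholders of resident firms 423.7, interest received on holdings of foreign bonds 561.6, profits repatriated by foreign-owned firms operating domestically 769.1, reinvested earnings on direct investment abroad 276.6; financial account: increase in resident deposits held at foreign banks 584.4, sale of domestic government bonds to non-residents 1524.2; secondary income: official development assistance provided to other countries 212.7.)

3178.4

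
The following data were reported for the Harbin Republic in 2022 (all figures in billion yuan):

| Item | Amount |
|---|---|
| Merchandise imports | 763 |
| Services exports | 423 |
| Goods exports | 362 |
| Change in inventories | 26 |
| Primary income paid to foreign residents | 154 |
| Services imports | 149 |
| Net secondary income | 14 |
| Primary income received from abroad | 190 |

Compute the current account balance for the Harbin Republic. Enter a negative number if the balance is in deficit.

-77

Goods balance = 362 - 763 = -401
Services balance = 423 - 149 = 274
Trade balance (goods + services) = -401 + 274 = -127
Net primary income = 190 - 154 = 36
Net secondary income = 14
Current account = -127 + 36 + 14 = -77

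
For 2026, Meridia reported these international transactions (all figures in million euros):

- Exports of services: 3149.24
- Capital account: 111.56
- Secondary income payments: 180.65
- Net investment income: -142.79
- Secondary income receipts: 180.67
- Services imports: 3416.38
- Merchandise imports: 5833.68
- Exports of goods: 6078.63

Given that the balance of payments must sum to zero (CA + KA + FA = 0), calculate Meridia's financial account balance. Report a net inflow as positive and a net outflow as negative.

53.40

Goods balance = 6078.63 - 5833.68 = 244.95
Services balance = 3149.24 - 3416.38 = -267.14
Trade balance (goods + services) = 244.95 + (-267.14) = -22.19
Net primary income = -142.79
Net secondary income = 180.67 - 180.65 = 0.02
Current account = -22.19 + (-142.79) + 0.02 = -164.96
Financial account = -(-164.96 + 111.56) = 53.40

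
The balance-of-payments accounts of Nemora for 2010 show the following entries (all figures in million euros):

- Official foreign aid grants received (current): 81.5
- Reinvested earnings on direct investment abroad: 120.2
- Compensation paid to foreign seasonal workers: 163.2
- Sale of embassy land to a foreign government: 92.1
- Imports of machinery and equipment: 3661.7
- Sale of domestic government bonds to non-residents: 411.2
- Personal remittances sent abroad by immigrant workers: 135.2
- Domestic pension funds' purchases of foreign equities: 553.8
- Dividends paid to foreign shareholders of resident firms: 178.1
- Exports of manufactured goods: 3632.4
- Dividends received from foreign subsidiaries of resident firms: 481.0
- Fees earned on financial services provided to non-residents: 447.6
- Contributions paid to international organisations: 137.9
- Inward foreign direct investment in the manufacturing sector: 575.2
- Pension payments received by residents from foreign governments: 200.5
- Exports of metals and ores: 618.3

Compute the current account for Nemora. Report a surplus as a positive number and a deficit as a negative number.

1305.4

Goods: 3632.4 + 618.3 - 3661.7 = 589.0
Services: 447.6
Primary income: 481.0 - 178.1 - 163.2 + 120.2 = 259.9
Secondary income: -137.9 + 81.5 - 135.2 + 200.5 = 8.9
Current account = 589.0 + 447.6 + 259.9 + 8.9 = 1305.4
(Excluded from the current account — capital account: sale of embassy land to a foreign government 92.1; financial account: sale of domestic government bonds to non-residents 411.2, domestic pension funds' purchases of foreign equities 553.8, inward foreign direct investment in the manufacturing sector 575.2.)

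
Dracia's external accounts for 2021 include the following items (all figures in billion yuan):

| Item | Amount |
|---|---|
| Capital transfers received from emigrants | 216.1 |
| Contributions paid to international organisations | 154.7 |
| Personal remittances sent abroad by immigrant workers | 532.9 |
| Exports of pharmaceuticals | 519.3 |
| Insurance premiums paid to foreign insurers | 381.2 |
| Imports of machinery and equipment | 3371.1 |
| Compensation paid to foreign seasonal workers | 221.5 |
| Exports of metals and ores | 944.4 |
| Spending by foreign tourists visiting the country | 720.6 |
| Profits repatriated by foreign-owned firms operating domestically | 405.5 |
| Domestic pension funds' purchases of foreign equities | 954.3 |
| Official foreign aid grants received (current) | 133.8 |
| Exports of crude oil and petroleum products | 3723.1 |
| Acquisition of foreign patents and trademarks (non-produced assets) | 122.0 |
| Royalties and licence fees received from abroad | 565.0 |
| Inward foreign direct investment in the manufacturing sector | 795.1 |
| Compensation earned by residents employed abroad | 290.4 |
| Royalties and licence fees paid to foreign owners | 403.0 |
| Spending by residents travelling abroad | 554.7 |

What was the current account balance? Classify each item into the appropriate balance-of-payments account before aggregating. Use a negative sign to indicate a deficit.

Goods: 944.4 + 3723.1 - 3371.1 + 519.3 = 1815.7
Services: -381.2 + 565.0 + 720.6 - 554.7 - 403.0 = -53.3
Primary income: -405.5 + 290.4 - 221.5 = -336.6
Secondary income: -532.9 + 133.8 - 154.7 = -553.8
Current account = 1815.7 + (-53.3) + (-336.6) + (-553.8) = 872.0
(Excluded from the current account — capital account: capital transfers received from emigrants 216.1, acquisition of foreign patents and trademarks (non-produced assets) 122.0; financial account: domestic pension funds' purchases of foreign equities 954.3, inward foreign direct investment in the manufacturing sector 795.1.)

872.0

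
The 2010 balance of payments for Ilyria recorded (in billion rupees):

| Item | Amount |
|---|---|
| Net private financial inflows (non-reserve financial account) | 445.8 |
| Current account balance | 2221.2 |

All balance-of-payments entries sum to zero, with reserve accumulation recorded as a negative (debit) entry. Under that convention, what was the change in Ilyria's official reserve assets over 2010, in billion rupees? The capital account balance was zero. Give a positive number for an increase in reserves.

2667.0

Official reserve transactions balance = -(2221.2 + 445.8) = -2667.0
An accumulation of reserves is recorded as a debit (negative entry), so the change in the stock of reserves is the negative of that balance.
Change in official reserves = -(-2667.0) = 2667.0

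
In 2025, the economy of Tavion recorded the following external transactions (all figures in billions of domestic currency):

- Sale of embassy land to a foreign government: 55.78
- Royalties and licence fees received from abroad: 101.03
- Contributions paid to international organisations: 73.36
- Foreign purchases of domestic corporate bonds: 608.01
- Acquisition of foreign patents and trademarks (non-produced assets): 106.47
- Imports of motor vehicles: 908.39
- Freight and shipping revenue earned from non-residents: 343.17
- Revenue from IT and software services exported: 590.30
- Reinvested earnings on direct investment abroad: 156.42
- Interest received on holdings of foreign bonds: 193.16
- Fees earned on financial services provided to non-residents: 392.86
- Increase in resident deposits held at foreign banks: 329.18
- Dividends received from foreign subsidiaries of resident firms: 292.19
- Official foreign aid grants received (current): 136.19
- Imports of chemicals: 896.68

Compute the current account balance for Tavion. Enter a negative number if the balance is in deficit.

Goods: -896.68 - 908.39 = -1805.07
Services: 392.86 + 343.17 + 590.30 + 101.03 = 1427.36
Primary income: 193.16 + 292.19 + 156.42 = 641.77
Secondary income: 136.19 - 73.36 = 62.83
Current account = (-1805.07) + 1427.36 + 641.77 + 62.83 = 326.89
(Excluded from the current account — capital account: sale of embassy land to a foreign government 55.78, acquisition of foreign patents and trademarks (non-produced assets) 106.47; financial account: foreign purchases of domestic corporate bonds 608.01, increase in resident deposits held at foreign banks 329.18.)

326.89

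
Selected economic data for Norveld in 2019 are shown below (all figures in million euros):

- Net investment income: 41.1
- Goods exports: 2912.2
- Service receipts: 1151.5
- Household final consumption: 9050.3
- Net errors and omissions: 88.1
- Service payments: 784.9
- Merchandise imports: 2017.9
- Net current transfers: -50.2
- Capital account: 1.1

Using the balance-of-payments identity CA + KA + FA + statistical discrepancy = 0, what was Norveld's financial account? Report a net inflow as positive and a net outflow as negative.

-1341.0

Goods balance = 2912.2 - 2017.9 = 894.3
Services balance = 1151.5 - 784.9 = 366.6
Trade balance (goods + services) = 894.3 + 366.6 = 1260.9
Net primary income = 41.1
Net secondary income = -50.2
Current account = 1260.9 + 41.1 + (-50.2) = 1251.8
Financial account = -(1251.8 + 1.1 + 88.1) = -1341.0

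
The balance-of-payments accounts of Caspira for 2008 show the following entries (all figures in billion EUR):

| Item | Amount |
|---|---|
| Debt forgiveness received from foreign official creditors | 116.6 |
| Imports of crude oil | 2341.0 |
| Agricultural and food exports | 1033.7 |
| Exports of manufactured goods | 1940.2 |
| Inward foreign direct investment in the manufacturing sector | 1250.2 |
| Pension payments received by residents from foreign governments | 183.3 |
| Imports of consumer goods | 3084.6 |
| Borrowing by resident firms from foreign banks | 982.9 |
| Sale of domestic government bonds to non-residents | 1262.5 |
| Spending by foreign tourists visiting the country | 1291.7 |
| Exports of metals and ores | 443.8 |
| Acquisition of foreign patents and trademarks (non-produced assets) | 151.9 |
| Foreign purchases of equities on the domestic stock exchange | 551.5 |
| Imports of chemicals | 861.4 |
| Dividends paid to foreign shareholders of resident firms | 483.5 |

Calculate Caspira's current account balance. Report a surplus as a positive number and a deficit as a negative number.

-1877.8

Goods: -861.4 - 3084.6 + 1940.2 + 443.8 - 2341.0 + 1033.7 = -2869.3
Services: 1291.7
Primary income: -483.5
Secondary income: 183.3
Current account = (-2869.3) + 1291.7 + (-483.5) + 183.3 = -1877.8
(Excluded from the current account — capital account: debt forgiveness received from foreign official creditors 116.6, acquisition of foreign patents and trademarks (non-produced assets) 151.9; financial account: inward foreign direct investment in the manufacturing sector 1250.2, borrowing by resident firms from foreign banks 982.9, sale of domestic government bonds to non-residents 1262.5, foreign purchases of equities on the domestic stock exchange 551.5.)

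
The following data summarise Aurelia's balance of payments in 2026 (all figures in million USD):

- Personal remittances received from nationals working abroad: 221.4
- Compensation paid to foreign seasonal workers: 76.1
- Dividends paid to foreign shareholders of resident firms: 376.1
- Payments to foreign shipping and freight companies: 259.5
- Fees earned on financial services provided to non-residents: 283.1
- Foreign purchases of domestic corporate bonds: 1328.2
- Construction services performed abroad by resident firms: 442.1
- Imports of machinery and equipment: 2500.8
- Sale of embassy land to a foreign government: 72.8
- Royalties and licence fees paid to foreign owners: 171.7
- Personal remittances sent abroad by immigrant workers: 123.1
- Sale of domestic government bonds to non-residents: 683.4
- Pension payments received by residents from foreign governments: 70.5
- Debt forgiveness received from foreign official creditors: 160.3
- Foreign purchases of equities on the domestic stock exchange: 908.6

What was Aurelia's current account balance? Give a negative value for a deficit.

Goods: -2500.8
Services: 442.1 - 171.7 + 283.1 - 259.5 = 294.0
Primary income: -376.1 - 76.1 = -452.2
Secondary income: 221.4 - 123.1 + 70.5 = 168.8
Current account = (-2500.8) + 294.0 + (-452.2) + 168.8 = -2490.2
(Excluded from the current account — financial account: foreign purchases of domestic corporate bonds 1328.2, sale of domestic government bonds to non-residents 683.4, foreign purchases of equities on the domestic stock exchange 908.6; capital account: sale of embassy land to a foreign government 72.8, debt forgiveness received from foreign official creditors 160.3.)

-2490.2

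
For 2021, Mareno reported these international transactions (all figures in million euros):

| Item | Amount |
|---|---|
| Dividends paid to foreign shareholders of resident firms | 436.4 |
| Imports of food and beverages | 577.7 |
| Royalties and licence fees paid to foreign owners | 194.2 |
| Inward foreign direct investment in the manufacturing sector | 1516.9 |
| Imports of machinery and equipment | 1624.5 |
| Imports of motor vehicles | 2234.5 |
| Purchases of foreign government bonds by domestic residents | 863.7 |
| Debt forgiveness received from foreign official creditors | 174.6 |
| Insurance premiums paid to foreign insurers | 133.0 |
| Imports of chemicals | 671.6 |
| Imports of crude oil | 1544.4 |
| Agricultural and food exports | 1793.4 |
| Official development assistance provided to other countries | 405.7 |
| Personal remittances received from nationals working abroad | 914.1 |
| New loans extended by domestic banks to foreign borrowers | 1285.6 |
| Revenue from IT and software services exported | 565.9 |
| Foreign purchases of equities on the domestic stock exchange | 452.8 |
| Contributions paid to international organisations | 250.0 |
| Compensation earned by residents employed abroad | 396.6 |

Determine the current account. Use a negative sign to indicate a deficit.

Goods: -577.7 - 1624.5 - 1544.4 + 1793.4 - 2234.5 - 671.6 = -4859.3
Services: -133.0 + 565.9 - 194.2 = 238.7
Primary income: -436.4 + 396.6 = -39.8
Secondary income: -250.0 - 405.7 + 914.1 = 258.4
Current account = (-4859.3) + 238.7 + (-39.8) + 258.4 = -4402.0
(Excluded from the current account — financial account: inward foreign direct investment in the manufacturing sector 1516.9, purchases of foreign government bonds by domestic residents 863.7, new loans extended by domestic banks to foreign borrowers 1285.6, foreign purchases of equities on the domestic stock exchange 452.8; capital account: debt forgiveness received from foreign official creditors 174.6.)

-4402.0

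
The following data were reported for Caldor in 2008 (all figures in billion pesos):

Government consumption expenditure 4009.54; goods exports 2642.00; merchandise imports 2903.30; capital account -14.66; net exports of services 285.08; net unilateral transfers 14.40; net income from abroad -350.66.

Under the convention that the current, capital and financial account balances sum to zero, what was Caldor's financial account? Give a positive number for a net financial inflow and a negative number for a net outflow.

327.14

Goods balance = 2642.00 - 2903.30 = -261.30
Services balance = 285.08
Trade balance (goods + services) = -261.30 + 285.08 = 23.78
Net primary income = -350.66
Net secondary income = 14.40
Current account = 23.78 + (-350.66) + 14.40 = -312.48
Financial account = -(-312.48 + (-14.66)) = 327.14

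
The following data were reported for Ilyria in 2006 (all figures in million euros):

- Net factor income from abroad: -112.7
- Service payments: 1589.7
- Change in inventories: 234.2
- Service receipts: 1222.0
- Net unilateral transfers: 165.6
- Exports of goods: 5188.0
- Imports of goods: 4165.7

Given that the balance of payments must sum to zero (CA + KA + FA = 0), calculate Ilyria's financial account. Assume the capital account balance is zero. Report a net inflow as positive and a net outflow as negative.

Goods balance = 5188.0 - 4165.7 = 1022.3
Services balance = 1222.0 - 1589.7 = -367.7
Trade balance (goods + services) = 1022.3 + (-367.7) = 654.6
Net primary income = -112.7
Net secondary income = 165.6
Current account = 654.6 + (-112.7) + 165.6 = 707.5
Financial account = -(707.5) = -707.5

-707.5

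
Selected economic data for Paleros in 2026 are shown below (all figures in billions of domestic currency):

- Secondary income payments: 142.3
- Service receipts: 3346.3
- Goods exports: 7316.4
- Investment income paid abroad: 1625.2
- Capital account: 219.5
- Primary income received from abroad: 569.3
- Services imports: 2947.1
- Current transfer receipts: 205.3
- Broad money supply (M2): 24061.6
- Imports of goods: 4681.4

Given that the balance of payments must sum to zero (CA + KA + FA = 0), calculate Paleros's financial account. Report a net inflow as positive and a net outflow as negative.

-2260.8

Goods balance = 7316.4 - 4681.4 = 2635.0
Services balance = 3346.3 - 2947.1 = 399.2
Trade balance (goods + services) = 2635.0 + 399.2 = 3034.2
Net primary income = 569.3 - 1625.2 = -1055.9
Net secondary income = 205.3 - 142.3 = 63.0
Current account = 3034.2 + (-1055.9) + 63.0 = 2041.3
Financial account = -(2041.3 + 219.5) = -2260.8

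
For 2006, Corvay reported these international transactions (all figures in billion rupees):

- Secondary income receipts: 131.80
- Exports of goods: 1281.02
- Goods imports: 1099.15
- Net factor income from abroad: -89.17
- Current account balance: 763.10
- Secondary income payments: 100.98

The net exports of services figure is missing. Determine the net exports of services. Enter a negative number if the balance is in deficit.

639.58

Current account = goods balance + services balance + net primary income + net secondary income
Sum of the known components = 123.52
Net exports of services = CA - (known components) = 763.10 - 123.52 = 639.58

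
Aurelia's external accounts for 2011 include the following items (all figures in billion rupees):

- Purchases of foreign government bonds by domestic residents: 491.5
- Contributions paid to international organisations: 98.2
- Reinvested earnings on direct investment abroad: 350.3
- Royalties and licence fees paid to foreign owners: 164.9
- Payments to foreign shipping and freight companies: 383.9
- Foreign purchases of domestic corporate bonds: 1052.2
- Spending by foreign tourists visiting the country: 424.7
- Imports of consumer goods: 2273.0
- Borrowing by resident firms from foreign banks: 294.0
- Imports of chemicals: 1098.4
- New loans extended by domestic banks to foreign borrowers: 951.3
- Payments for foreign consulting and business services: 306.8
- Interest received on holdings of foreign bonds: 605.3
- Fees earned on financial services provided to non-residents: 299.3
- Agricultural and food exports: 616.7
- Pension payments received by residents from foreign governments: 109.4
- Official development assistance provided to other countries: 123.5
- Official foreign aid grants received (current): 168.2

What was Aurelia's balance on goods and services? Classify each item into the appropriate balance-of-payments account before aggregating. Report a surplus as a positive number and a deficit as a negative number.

Goods: 616.7 - 1098.4 - 2273.0 = -2754.7
Services: -306.8 + 299.3 + 424.7 - 383.9 - 164.9 = -131.6
Trade balance = -2754.7 + (-131.6) = -2886.3
(Excluded from the trade balance — financial account: purchases of foreign government bonds by domestic residents 491.5, foreign purchases of domestic corporate bonds 1052.2, borrowing by resident firms from foreign banks 294.0, new loans extended by domestic banks to foreign borrowers 951.3; secondary income: contributions paid to international organisations 98.2, pension payments received by residents from foreign governments 109.4, official development assistance provided to other countries 123.5, official foreign aid grants received (current) 168.2; primary income: reinvested earnings on direct investment abroad 350.3, interest received on holdings of foreign bonds 605.3.)

-2886.3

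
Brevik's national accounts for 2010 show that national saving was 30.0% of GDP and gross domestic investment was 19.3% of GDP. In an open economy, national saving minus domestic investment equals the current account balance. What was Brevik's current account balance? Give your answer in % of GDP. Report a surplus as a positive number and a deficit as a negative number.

10.7

S - I = CA (net lending to the rest of the world).
CA = S - I = 30.0 - 19.3 = 10.7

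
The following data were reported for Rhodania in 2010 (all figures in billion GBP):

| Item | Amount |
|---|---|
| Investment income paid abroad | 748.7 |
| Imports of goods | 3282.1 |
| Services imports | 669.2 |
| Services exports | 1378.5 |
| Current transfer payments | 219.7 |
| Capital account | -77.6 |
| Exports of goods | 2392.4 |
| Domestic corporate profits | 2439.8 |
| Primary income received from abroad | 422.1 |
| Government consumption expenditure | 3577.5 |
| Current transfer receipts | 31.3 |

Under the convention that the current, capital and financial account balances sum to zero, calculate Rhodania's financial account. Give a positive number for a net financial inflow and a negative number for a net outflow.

773.0

Goods balance = 2392.4 - 3282.1 = -889.7
Services balance = 1378.5 - 669.2 = 709.3
Trade balance (goods + services) = -889.7 + 709.3 = -180.4
Net primary income = 422.1 - 748.7 = -326.6
Net secondary income = 31.3 - 219.7 = -188.4
Current account = -180.4 + (-326.6) + (-188.4) = -695.4
Financial account = -(-695.4 + (-77.6)) = 773.0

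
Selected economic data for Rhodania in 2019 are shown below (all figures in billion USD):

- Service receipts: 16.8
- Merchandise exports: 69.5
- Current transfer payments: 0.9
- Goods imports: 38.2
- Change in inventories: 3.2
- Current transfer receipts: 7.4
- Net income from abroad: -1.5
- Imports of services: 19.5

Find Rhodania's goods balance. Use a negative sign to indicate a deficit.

Goods balance = 69.5 - 38.2 = 31.3

31.3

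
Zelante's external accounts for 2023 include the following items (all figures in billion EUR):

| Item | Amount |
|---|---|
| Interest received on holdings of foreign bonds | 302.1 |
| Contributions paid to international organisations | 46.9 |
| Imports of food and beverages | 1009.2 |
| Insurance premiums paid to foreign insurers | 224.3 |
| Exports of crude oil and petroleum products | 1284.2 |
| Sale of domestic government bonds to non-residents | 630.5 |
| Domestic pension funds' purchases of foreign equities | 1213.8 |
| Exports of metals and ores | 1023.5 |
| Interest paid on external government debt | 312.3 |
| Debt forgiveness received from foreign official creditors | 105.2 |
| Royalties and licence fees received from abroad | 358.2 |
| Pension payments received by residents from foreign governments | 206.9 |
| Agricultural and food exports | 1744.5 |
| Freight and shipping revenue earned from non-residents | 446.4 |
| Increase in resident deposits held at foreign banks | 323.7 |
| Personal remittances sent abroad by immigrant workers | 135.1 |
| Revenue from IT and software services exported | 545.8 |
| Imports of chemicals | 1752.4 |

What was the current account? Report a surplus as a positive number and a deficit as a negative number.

Goods: 1023.5 - 1752.4 + 1744.5 - 1009.2 + 1284.2 = 1290.6
Services: 545.8 - 224.3 + 446.4 + 358.2 = 1126.1
Primary income: -312.3 + 302.1 = -10.2
Secondary income: -135.1 + 206.9 - 46.9 = 24.9
Current account = 1290.6 + 1126.1 + (-10.2) + 24.9 = 2431.4
(Excluded from the current account — financial account: sale of domestic government bonds to non-residents 630.5, domestic pension funds' purchases of foreign equities 1213.8, increase in resident deposits held at foreign banks 323.7; capital account: debt forgiveness received from foreign official creditors 105.2.)

2431.4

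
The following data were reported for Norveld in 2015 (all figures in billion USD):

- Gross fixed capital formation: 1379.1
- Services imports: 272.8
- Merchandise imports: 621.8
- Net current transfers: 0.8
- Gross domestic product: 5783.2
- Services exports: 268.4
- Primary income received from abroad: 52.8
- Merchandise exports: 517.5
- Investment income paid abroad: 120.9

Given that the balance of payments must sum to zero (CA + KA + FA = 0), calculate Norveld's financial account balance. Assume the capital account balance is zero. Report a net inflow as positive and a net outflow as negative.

176.0

Goods balance = 517.5 - 621.8 = -104.3
Services balance = 268.4 - 272.8 = -4.4
Trade balance (goods + services) = -104.3 + (-4.4) = -108.7
Net primary income = 52.8 - 120.9 = -68.1
Net secondary income = 0.8
Current account = -108.7 + (-68.1) + 0.8 = -176.0
Financial account = -(-176.0) = 176.0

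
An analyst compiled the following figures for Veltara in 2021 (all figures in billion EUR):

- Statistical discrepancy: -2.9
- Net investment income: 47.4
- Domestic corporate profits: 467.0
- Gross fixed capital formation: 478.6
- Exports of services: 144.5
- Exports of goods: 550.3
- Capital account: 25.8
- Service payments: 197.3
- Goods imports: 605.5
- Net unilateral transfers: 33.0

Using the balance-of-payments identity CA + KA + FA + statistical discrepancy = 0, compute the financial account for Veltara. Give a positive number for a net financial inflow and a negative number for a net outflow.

Goods balance = 550.3 - 605.5 = -55.2
Services balance = 144.5 - 197.3 = -52.8
Trade balance (goods + services) = -55.2 + (-52.8) = -108.0
Net primary income = 47.4
Net secondary income = 33.0
Current account = -108.0 + 47.4 + 33.0 = -27.6
Financial account = -(-27.6 + 25.8 + (-2.9)) = 4.7

4.7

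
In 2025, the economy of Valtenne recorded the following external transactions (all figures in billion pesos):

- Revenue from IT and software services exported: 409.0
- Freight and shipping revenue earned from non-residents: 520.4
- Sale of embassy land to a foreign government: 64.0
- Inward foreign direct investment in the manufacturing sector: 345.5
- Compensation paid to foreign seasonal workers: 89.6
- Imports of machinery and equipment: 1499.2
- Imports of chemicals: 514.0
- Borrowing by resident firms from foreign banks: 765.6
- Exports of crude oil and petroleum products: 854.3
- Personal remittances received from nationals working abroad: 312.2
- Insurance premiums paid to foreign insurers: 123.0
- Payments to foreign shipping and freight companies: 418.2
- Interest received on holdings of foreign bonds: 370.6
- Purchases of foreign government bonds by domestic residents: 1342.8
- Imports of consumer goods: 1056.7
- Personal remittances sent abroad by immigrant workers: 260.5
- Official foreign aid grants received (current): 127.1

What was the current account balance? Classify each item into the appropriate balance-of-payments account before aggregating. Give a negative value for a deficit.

-1367.6

Goods: -1056.7 - 1499.2 - 514.0 + 854.3 = -2215.6
Services: -418.2 + 520.4 + 409.0 - 123.0 = 388.2
Primary income: 370.6 - 89.6 = 281.0
Secondary income: 312.2 + 127.1 - 260.5 = 178.8
Current account = (-2215.6) + 388.2 + 281.0 + 178.8 = -1367.6
(Excluded from the current account — capital account: sale of embassy land to a foreign government 64.0; financial account: inward foreign direct investment in the manufacturing sector 345.5, borrowing by resident firms from foreign banks 765.6, purchases of foreign government bonds by domestic residents 1342.8.)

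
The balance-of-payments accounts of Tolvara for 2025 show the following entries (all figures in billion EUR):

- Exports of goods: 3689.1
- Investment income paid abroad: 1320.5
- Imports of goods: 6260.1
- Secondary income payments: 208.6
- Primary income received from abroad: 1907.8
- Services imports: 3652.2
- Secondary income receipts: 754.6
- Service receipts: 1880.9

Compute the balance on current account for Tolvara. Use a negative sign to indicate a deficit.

-3209.0

Goods balance = 3689.1 - 6260.1 = -2571.0
Services balance = 1880.9 - 3652.2 = -1771.3
Trade balance (goods + services) = -2571.0 + (-1771.3) = -4342.3
Net primary income = 1907.8 - 1320.5 = 587.3
Net secondary income = 754.6 - 208.6 = 546.0
Current account = -4342.3 + 587.3 + 546.0 = -3209.0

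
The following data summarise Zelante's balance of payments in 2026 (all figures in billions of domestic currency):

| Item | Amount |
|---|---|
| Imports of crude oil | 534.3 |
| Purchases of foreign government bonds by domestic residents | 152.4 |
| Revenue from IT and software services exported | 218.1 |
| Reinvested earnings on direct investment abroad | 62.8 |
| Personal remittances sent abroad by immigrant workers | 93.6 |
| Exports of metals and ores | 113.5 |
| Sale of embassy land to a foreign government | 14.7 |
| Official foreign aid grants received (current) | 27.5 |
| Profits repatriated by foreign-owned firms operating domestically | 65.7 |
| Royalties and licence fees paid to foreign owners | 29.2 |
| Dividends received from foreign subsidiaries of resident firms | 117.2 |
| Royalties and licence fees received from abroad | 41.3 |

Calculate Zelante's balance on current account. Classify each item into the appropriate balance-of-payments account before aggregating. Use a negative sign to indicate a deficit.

Goods: 113.5 - 534.3 = -420.8
Services: 218.1 + 41.3 - 29.2 = 230.2
Primary income: 62.8 - 65.7 + 117.2 = 114.3
Secondary income: 27.5 - 93.6 = -66.1
Current account = (-420.8) + 230.2 + 114.3 + (-66.1) = -142.4
(Excluded from the current account — financial account: purchases of foreign government bonds by domestic residents 152.4; capital account: sale of embassy land to a foreign government 14.7.)

-142.4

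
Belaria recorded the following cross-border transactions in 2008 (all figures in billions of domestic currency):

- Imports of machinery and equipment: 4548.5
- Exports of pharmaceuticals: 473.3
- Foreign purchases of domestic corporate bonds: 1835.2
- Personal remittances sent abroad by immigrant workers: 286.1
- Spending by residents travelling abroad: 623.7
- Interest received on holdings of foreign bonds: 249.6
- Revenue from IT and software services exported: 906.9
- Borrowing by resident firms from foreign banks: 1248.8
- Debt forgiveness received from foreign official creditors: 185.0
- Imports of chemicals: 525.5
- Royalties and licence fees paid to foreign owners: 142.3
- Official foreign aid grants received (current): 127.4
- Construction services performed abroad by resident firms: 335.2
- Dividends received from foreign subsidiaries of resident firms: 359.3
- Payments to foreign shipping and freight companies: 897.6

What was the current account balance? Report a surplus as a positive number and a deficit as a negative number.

-4572.0

Goods: -4548.5 - 525.5 + 473.3 = -4600.7
Services: -142.3 + 335.2 - 897.6 + 906.9 - 623.7 = -421.5
Primary income: 249.6 + 359.3 = 608.9
Secondary income: -286.1 + 127.4 = -158.7
Current account = (-4600.7) + (-421.5) + 608.9 + (-158.7) = -4572.0
(Excluded from the current account — financial account: foreign purchases of domestic corporate bonds 1835.2, borrowing by resident firms from foreign banks 1248.8; capital account: debt forgiveness received from foreign official creditors 185.0.)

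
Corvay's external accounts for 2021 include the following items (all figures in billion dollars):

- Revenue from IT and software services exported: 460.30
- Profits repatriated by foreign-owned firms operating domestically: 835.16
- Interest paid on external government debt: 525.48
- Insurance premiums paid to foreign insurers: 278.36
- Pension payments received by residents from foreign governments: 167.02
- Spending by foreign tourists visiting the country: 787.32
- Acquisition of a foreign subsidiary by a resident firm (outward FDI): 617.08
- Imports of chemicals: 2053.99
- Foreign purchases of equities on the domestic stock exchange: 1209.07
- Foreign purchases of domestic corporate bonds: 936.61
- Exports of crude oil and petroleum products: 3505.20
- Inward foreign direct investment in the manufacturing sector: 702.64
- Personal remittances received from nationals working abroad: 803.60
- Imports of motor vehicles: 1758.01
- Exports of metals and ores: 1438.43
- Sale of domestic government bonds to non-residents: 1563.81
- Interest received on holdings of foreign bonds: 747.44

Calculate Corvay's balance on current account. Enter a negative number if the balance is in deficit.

2458.31

Goods: 3505.20 - 2053.99 - 1758.01 + 1438.43 = 1131.63
Services: -278.36 + 460.30 + 787.32 = 969.26
Primary income: 747.44 - 525.48 - 835.16 = -613.20
Secondary income: 167.02 + 803.60 = 970.62
Current account = 1131.63 + 969.26 + (-613.20) + 970.62 = 2458.31
(Excluded from the current account — financial account: acquisition of a foreign subsidiary by a resident firm (outward FDI) 617.08, foreign purchases of equities on the domestic stock exchange 1209.07, foreign purchases of domestic corporate bonds 936.61, inward foreign direct investment in the manufacturing sector 702.64, sale of domestic government bonds to non-residents 1563.81.)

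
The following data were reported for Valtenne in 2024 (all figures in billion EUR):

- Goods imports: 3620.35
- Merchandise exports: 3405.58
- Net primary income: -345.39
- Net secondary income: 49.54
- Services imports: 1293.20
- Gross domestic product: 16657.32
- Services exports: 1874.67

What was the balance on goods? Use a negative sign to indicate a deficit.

-214.77

Goods balance = 3405.58 - 3620.35 = -214.77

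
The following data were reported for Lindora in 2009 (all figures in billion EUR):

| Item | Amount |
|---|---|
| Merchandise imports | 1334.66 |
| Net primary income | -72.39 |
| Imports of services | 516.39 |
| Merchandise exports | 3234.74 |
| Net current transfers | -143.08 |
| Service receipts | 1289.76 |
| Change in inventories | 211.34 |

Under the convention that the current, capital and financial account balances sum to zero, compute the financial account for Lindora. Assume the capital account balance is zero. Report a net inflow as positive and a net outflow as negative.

Goods balance = 3234.74 - 1334.66 = 1900.08
Services balance = 1289.76 - 516.39 = 773.37
Trade balance (goods + services) = 1900.08 + 773.37 = 2673.45
Net primary income = -72.39
Net secondary income = -143.08
Current account = 2673.45 + (-72.39) + (-143.08) = 2457.98
Financial account = -(2457.98) = -2457.98

-2457.98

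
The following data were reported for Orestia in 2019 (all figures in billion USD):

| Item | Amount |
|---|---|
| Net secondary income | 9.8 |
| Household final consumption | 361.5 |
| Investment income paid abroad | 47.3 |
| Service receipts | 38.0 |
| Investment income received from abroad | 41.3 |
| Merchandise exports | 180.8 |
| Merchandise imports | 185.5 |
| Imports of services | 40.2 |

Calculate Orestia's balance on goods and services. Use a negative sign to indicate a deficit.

-6.9

Goods balance = 180.8 - 185.5 = -4.7
Services balance = 38.0 - 40.2 = -2.2
Trade balance (goods + services) = -4.7 + (-2.2) = -6.9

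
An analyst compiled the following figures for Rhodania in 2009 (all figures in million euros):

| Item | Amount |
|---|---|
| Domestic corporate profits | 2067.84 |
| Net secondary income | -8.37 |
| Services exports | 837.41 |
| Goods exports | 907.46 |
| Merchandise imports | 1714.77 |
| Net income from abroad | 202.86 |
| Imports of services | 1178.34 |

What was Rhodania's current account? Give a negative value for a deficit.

-953.75

Goods balance = 907.46 - 1714.77 = -807.31
Services balance = 837.41 - 1178.34 = -340.93
Trade balance (goods + services) = -807.31 + (-340.93) = -1148.24
Net primary income = 202.86
Net secondary income = -8.37
Current account = -1148.24 + 202.86 + (-8.37) = -953.75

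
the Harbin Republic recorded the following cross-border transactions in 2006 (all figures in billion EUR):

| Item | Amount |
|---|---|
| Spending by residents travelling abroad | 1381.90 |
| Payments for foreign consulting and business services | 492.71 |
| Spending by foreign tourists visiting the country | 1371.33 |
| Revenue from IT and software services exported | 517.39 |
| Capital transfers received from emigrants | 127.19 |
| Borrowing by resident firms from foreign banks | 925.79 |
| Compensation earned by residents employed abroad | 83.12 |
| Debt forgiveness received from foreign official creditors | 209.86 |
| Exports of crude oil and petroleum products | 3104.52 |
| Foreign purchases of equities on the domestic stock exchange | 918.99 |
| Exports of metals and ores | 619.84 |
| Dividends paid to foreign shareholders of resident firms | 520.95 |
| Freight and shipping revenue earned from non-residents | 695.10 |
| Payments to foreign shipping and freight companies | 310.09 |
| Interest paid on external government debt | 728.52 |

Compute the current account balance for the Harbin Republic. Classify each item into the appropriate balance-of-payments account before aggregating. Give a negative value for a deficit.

2957.13

Goods: 619.84 + 3104.52 = 3724.36
Services: -1381.90 + 695.10 + 517.39 - 492.71 + 1371.33 - 310.09 = 399.12
Primary income: -728.52 + 83.12 - 520.95 = -1166.35
Current account = 3724.36 + 399.12 + (-1166.35) = 2957.13
(Excluded from the current account — capital account: capital transfers received from emigrants 127.19, debt forgiveness received from foreign official creditors 209.86; financial account: borrowing by resident firms from foreign banks 925.79, foreign purchases of equities on the domestic stock exchange 918.99.)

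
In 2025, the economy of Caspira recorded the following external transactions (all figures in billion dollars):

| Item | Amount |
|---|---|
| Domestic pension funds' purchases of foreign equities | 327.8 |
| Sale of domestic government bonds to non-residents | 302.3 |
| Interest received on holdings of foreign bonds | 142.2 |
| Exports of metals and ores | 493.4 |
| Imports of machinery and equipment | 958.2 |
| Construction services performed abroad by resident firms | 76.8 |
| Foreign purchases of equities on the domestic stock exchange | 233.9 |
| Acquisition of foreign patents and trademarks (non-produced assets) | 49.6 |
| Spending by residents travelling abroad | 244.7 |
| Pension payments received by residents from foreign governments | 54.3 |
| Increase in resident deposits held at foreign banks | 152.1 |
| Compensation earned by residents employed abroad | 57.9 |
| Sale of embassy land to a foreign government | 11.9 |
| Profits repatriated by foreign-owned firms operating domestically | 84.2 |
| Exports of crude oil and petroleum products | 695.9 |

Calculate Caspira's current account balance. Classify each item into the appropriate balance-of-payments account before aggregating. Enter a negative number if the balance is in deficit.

233.4

Goods: -958.2 + 493.4 + 695.9 = 231.1
Services: -244.7 + 76.8 = -167.9
Primary income: 142.2 + 57.9 - 84.2 = 115.9
Secondary income: 54.3
Current account = 231.1 + (-167.9) + 115.9 + 54.3 = 233.4
(Excluded from the current account — financial account: domestic pension funds' purchases of foreign equities 327.8, sale of domestic government bonds to non-residents 302.3, foreign purchases of equities on the domestic stock exchange 233.9, increase in resident deposits held at foreign banks 152.1; capital account: acquisition of foreign patents and trademarks (non-produced assets) 49.6, sale of embassy land to a foreign government 11.9.)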